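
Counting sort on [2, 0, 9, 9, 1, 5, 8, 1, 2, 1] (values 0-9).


Input: [2, 0, 9, 9, 1, 5, 8, 1, 2, 1]
Counts: [1, 3, 2, 0, 0, 1, 0, 0, 1, 2]

Sorted: [0, 1, 1, 1, 2, 2, 5, 8, 9, 9]


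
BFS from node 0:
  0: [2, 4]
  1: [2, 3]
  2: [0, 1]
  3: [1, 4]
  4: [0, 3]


Visit 0, enqueue [2, 4]
Visit 2, enqueue [1]
Visit 4, enqueue [3]
Visit 1, enqueue []
Visit 3, enqueue []

BFS order: [0, 2, 4, 1, 3]


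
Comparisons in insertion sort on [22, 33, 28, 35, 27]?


Algorithm: insertion sort
Input: [22, 33, 28, 35, 27]
Sorted: [22, 27, 28, 33, 35]

8


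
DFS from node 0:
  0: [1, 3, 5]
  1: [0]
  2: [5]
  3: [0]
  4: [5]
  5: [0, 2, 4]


Visit 0, push [5, 3, 1]
Visit 1, push []
Visit 3, push []
Visit 5, push [4, 2]
Visit 2, push []
Visit 4, push []

DFS order: [0, 1, 3, 5, 2, 4]


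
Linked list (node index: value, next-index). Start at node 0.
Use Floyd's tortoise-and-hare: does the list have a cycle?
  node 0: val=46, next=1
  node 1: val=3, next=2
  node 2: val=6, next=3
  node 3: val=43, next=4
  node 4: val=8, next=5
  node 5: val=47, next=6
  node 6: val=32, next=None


Floyd's tortoise (slow, +1) and hare (fast, +2):
  init: slow=0, fast=0
  step 1: slow=1, fast=2
  step 2: slow=2, fast=4
  step 3: slow=3, fast=6
  step 4: fast -> None, no cycle

Cycle: no


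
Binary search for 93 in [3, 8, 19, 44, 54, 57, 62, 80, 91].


Step 1: lo=0, hi=8, mid=4, val=54
Step 2: lo=5, hi=8, mid=6, val=62
Step 3: lo=7, hi=8, mid=7, val=80
Step 4: lo=8, hi=8, mid=8, val=91

Not found


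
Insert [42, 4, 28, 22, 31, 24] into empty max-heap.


Insert 42: [42]
Insert 4: [42, 4]
Insert 28: [42, 4, 28]
Insert 22: [42, 22, 28, 4]
Insert 31: [42, 31, 28, 4, 22]
Insert 24: [42, 31, 28, 4, 22, 24]

Final heap: [42, 31, 28, 4, 22, 24]


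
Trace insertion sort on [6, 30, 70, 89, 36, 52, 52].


Initial: [6, 30, 70, 89, 36, 52, 52]
Insert 30: [6, 30, 70, 89, 36, 52, 52]
Insert 70: [6, 30, 70, 89, 36, 52, 52]
Insert 89: [6, 30, 70, 89, 36, 52, 52]
Insert 36: [6, 30, 36, 70, 89, 52, 52]
Insert 52: [6, 30, 36, 52, 70, 89, 52]
Insert 52: [6, 30, 36, 52, 52, 70, 89]

Sorted: [6, 30, 36, 52, 52, 70, 89]


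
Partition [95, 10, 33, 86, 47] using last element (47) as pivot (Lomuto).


Pivot: 47
  10 <= 47: swap -> [10, 95, 33, 86, 47]
  33 <= 47: swap -> [10, 33, 95, 86, 47]
Place pivot at 2: [10, 33, 47, 86, 95]

Partitioned: [10, 33, 47, 86, 95]


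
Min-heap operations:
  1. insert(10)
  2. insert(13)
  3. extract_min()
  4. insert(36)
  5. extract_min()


insert(10) -> [10]
insert(13) -> [10, 13]
extract_min()->10, [13]
insert(36) -> [13, 36]
extract_min()->13, [36]

Final heap: [36]


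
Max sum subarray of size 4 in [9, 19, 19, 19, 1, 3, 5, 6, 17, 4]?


[0:4]: 66
[1:5]: 58
[2:6]: 42
[3:7]: 28
[4:8]: 15
[5:9]: 31
[6:10]: 32

Max: 66 at [0:4]


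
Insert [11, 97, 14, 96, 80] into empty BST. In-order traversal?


Insert 11: root
Insert 97: R from 11
Insert 14: R from 11 -> L from 97
Insert 96: R from 11 -> L from 97 -> R from 14
Insert 80: R from 11 -> L from 97 -> R from 14 -> L from 96

In-order: [11, 14, 80, 96, 97]


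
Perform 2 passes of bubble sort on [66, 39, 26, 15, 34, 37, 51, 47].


Initial: [66, 39, 26, 15, 34, 37, 51, 47]
Pass 1: [39, 26, 15, 34, 37, 51, 47, 66] (7 swaps)
Pass 2: [26, 15, 34, 37, 39, 47, 51, 66] (5 swaps)

After 2 passes: [26, 15, 34, 37, 39, 47, 51, 66]


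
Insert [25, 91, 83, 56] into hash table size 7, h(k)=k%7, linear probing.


Insert 25: h=4 -> slot 4
Insert 91: h=0 -> slot 0
Insert 83: h=6 -> slot 6
Insert 56: h=0, 1 probes -> slot 1

Table: [91, 56, None, None, 25, None, 83]


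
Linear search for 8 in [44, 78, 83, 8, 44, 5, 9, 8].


i=0: 44!=8
i=1: 78!=8
i=2: 83!=8
i=3: 8==8 found!

Found at 3, 4 comps


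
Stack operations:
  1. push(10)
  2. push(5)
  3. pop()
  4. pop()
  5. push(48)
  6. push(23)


push(10) -> [10]
push(5) -> [10, 5]
pop()->5, [10]
pop()->10, []
push(48) -> [48]
push(23) -> [48, 23]

Final stack: [48, 23]


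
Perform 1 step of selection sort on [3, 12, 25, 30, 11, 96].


Initial: [3, 12, 25, 30, 11, 96]
Step 1: min=3 at 0
  Swap: [3, 12, 25, 30, 11, 96]

After 1 step: [3, 12, 25, 30, 11, 96]


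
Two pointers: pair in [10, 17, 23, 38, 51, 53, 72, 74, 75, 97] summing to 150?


lo=0(10)+hi=9(97)=107
lo=1(17)+hi=9(97)=114
lo=2(23)+hi=9(97)=120
lo=3(38)+hi=9(97)=135
lo=4(51)+hi=9(97)=148
lo=5(53)+hi=9(97)=150

Yes: 53+97=150


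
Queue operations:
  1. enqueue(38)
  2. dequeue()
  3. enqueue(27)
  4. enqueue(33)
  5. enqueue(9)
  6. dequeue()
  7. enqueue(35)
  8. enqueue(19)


enqueue(38) -> [38]
dequeue()->38, []
enqueue(27) -> [27]
enqueue(33) -> [27, 33]
enqueue(9) -> [27, 33, 9]
dequeue()->27, [33, 9]
enqueue(35) -> [33, 9, 35]
enqueue(19) -> [33, 9, 35, 19]

Final queue: [33, 9, 35, 19]


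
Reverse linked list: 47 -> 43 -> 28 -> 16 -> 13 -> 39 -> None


Step 1: curr=47, set curr.next=prev(None) | reversed so far: 47
Step 2: curr=43, set curr.next=prev(47) | reversed so far: 43 -> 47
Step 3: curr=28, set curr.next=prev(43) | reversed so far: 28 -> 43 -> 47
Step 4: curr=16, set curr.next=prev(28) | reversed so far: 16 -> 28 -> 43 -> 47
Step 5: curr=13, set curr.next=prev(16) | reversed so far: 13 -> 16 -> 28 -> 43 -> 47
Step 6: curr=39, set curr.next=prev(13) | reversed so far: 39 -> 13 -> 16 -> 28 -> 43 -> 47

39 -> 13 -> 16 -> 28 -> 43 -> 47 -> None


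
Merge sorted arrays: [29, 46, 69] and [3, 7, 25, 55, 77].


Take 3 from B
Take 7 from B
Take 25 from B
Take 29 from A
Take 46 from A
Take 55 from B
Take 69 from A

Merged: [3, 7, 25, 29, 46, 55, 69, 77]


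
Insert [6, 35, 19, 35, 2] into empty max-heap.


Insert 6: [6]
Insert 35: [35, 6]
Insert 19: [35, 6, 19]
Insert 35: [35, 35, 19, 6]
Insert 2: [35, 35, 19, 6, 2]

Final heap: [35, 35, 19, 6, 2]


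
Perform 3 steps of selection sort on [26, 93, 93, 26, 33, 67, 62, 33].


Initial: [26, 93, 93, 26, 33, 67, 62, 33]
Step 1: min=26 at 0
  Swap: [26, 93, 93, 26, 33, 67, 62, 33]
Step 2: min=26 at 3
  Swap: [26, 26, 93, 93, 33, 67, 62, 33]
Step 3: min=33 at 4
  Swap: [26, 26, 33, 93, 93, 67, 62, 33]

After 3 steps: [26, 26, 33, 93, 93, 67, 62, 33]


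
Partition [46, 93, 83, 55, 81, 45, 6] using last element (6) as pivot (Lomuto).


Pivot: 6
Place pivot at 0: [6, 93, 83, 55, 81, 45, 46]

Partitioned: [6, 93, 83, 55, 81, 45, 46]


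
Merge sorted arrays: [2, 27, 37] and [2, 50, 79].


Take 2 from A
Take 2 from B
Take 27 from A
Take 37 from A

Merged: [2, 2, 27, 37, 50, 79]


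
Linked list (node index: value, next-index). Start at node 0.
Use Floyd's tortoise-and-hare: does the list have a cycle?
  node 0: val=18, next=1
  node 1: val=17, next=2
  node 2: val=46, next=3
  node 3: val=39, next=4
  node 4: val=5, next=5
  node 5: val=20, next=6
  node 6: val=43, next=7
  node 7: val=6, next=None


Floyd's tortoise (slow, +1) and hare (fast, +2):
  init: slow=0, fast=0
  step 1: slow=1, fast=2
  step 2: slow=2, fast=4
  step 3: slow=3, fast=6
  step 4: fast 6->7->None, no cycle

Cycle: no


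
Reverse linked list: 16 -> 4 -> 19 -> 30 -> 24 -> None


Step 1: curr=16, set curr.next=prev(None) | reversed so far: 16
Step 2: curr=4, set curr.next=prev(16) | reversed so far: 4 -> 16
Step 3: curr=19, set curr.next=prev(4) | reversed so far: 19 -> 4 -> 16
Step 4: curr=30, set curr.next=prev(19) | reversed so far: 30 -> 19 -> 4 -> 16
Step 5: curr=24, set curr.next=prev(30) | reversed so far: 24 -> 30 -> 19 -> 4 -> 16

24 -> 30 -> 19 -> 4 -> 16 -> None


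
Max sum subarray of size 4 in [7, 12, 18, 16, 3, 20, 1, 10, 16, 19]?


[0:4]: 53
[1:5]: 49
[2:6]: 57
[3:7]: 40
[4:8]: 34
[5:9]: 47
[6:10]: 46

Max: 57 at [2:6]


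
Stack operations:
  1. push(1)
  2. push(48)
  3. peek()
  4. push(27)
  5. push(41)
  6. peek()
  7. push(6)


push(1) -> [1]
push(48) -> [1, 48]
peek()->48
push(27) -> [1, 48, 27]
push(41) -> [1, 48, 27, 41]
peek()->41
push(6) -> [1, 48, 27, 41, 6]

Final stack: [1, 48, 27, 41, 6]


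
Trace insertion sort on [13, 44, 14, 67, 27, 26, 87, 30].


Initial: [13, 44, 14, 67, 27, 26, 87, 30]
Insert 44: [13, 44, 14, 67, 27, 26, 87, 30]
Insert 14: [13, 14, 44, 67, 27, 26, 87, 30]
Insert 67: [13, 14, 44, 67, 27, 26, 87, 30]
Insert 27: [13, 14, 27, 44, 67, 26, 87, 30]
Insert 26: [13, 14, 26, 27, 44, 67, 87, 30]
Insert 87: [13, 14, 26, 27, 44, 67, 87, 30]
Insert 30: [13, 14, 26, 27, 30, 44, 67, 87]

Sorted: [13, 14, 26, 27, 30, 44, 67, 87]


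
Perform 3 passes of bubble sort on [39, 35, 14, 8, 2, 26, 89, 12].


Initial: [39, 35, 14, 8, 2, 26, 89, 12]
Pass 1: [35, 14, 8, 2, 26, 39, 12, 89] (6 swaps)
Pass 2: [14, 8, 2, 26, 35, 12, 39, 89] (5 swaps)
Pass 3: [8, 2, 14, 26, 12, 35, 39, 89] (3 swaps)

After 3 passes: [8, 2, 14, 26, 12, 35, 39, 89]


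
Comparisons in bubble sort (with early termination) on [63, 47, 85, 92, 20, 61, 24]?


Algorithm: bubble sort (with early termination)
Input: [63, 47, 85, 92, 20, 61, 24]
Sorted: [20, 24, 47, 61, 63, 85, 92]

21


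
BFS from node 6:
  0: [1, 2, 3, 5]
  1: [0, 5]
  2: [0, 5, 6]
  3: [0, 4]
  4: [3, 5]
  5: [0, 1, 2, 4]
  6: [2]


Visit 6, enqueue [2]
Visit 2, enqueue [0, 5]
Visit 0, enqueue [1, 3]
Visit 5, enqueue [4]
Visit 1, enqueue []
Visit 3, enqueue []
Visit 4, enqueue []

BFS order: [6, 2, 0, 5, 1, 3, 4]


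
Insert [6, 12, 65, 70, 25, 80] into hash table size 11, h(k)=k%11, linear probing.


Insert 6: h=6 -> slot 6
Insert 12: h=1 -> slot 1
Insert 65: h=10 -> slot 10
Insert 70: h=4 -> slot 4
Insert 25: h=3 -> slot 3
Insert 80: h=3, 2 probes -> slot 5

Table: [None, 12, None, 25, 70, 80, 6, None, None, None, 65]


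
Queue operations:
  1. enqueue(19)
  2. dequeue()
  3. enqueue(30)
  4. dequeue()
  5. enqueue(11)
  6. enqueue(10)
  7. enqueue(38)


enqueue(19) -> [19]
dequeue()->19, []
enqueue(30) -> [30]
dequeue()->30, []
enqueue(11) -> [11]
enqueue(10) -> [11, 10]
enqueue(38) -> [11, 10, 38]

Final queue: [11, 10, 38]


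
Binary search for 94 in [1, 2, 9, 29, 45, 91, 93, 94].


Step 1: lo=0, hi=7, mid=3, val=29
Step 2: lo=4, hi=7, mid=5, val=91
Step 3: lo=6, hi=7, mid=6, val=93
Step 4: lo=7, hi=7, mid=7, val=94

Found at index 7


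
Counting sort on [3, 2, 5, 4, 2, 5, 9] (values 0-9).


Input: [3, 2, 5, 4, 2, 5, 9]
Counts: [0, 0, 2, 1, 1, 2, 0, 0, 0, 1]

Sorted: [2, 2, 3, 4, 5, 5, 9]


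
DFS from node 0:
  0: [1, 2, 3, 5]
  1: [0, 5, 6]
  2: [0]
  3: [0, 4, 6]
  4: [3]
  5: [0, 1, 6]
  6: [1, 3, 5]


Visit 0, push [5, 3, 2, 1]
Visit 1, push [6, 5]
Visit 5, push [6]
Visit 6, push [3]
Visit 3, push [4]
Visit 4, push []
Visit 2, push []

DFS order: [0, 1, 5, 6, 3, 4, 2]


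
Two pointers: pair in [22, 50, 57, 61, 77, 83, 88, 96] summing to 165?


lo=0(22)+hi=7(96)=118
lo=1(50)+hi=7(96)=146
lo=2(57)+hi=7(96)=153
lo=3(61)+hi=7(96)=157
lo=4(77)+hi=7(96)=173
lo=4(77)+hi=6(88)=165

Yes: 77+88=165


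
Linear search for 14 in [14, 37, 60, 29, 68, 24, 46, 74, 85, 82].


i=0: 14==14 found!

Found at 0, 1 comps


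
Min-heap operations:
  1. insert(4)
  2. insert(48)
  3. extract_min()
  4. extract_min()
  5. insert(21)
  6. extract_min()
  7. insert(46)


insert(4) -> [4]
insert(48) -> [4, 48]
extract_min()->4, [48]
extract_min()->48, []
insert(21) -> [21]
extract_min()->21, []
insert(46) -> [46]

Final heap: [46]


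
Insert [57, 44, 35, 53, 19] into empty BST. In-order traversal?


Insert 57: root
Insert 44: L from 57
Insert 35: L from 57 -> L from 44
Insert 53: L from 57 -> R from 44
Insert 19: L from 57 -> L from 44 -> L from 35

In-order: [19, 35, 44, 53, 57]


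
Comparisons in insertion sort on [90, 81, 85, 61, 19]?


Algorithm: insertion sort
Input: [90, 81, 85, 61, 19]
Sorted: [19, 61, 81, 85, 90]

10


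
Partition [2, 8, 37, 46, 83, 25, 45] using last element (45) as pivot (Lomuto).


Pivot: 45
  2 <= 45: advance i (no swap)
  8 <= 45: advance i (no swap)
  37 <= 45: advance i (no swap)
  25 <= 45: swap -> [2, 8, 37, 25, 83, 46, 45]
Place pivot at 4: [2, 8, 37, 25, 45, 46, 83]

Partitioned: [2, 8, 37, 25, 45, 46, 83]


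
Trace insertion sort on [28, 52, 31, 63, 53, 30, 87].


Initial: [28, 52, 31, 63, 53, 30, 87]
Insert 52: [28, 52, 31, 63, 53, 30, 87]
Insert 31: [28, 31, 52, 63, 53, 30, 87]
Insert 63: [28, 31, 52, 63, 53, 30, 87]
Insert 53: [28, 31, 52, 53, 63, 30, 87]
Insert 30: [28, 30, 31, 52, 53, 63, 87]
Insert 87: [28, 30, 31, 52, 53, 63, 87]

Sorted: [28, 30, 31, 52, 53, 63, 87]


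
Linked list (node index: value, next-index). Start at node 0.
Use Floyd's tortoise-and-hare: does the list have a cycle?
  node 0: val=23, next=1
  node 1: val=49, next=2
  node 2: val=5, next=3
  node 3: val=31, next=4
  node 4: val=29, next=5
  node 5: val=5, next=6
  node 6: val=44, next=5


Floyd's tortoise (slow, +1) and hare (fast, +2):
  init: slow=0, fast=0
  step 1: slow=1, fast=2
  step 2: slow=2, fast=4
  step 3: slow=3, fast=6
  step 4: slow=4, fast=6
  step 5: slow=5, fast=6
  step 6: slow=6, fast=6
  slow == fast at node 6: cycle detected

Cycle: yes


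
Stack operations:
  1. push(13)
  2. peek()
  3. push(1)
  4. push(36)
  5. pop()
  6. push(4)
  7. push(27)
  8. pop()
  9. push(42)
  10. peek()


push(13) -> [13]
peek()->13
push(1) -> [13, 1]
push(36) -> [13, 1, 36]
pop()->36, [13, 1]
push(4) -> [13, 1, 4]
push(27) -> [13, 1, 4, 27]
pop()->27, [13, 1, 4]
push(42) -> [13, 1, 4, 42]
peek()->42

Final stack: [13, 1, 4, 42]


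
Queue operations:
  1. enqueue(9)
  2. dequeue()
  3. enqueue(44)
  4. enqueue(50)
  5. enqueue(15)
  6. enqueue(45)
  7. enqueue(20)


enqueue(9) -> [9]
dequeue()->9, []
enqueue(44) -> [44]
enqueue(50) -> [44, 50]
enqueue(15) -> [44, 50, 15]
enqueue(45) -> [44, 50, 15, 45]
enqueue(20) -> [44, 50, 15, 45, 20]

Final queue: [44, 50, 15, 45, 20]


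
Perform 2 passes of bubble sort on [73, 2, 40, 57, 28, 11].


Initial: [73, 2, 40, 57, 28, 11]
Pass 1: [2, 40, 57, 28, 11, 73] (5 swaps)
Pass 2: [2, 40, 28, 11, 57, 73] (2 swaps)

After 2 passes: [2, 40, 28, 11, 57, 73]


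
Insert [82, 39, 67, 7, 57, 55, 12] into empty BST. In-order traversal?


Insert 82: root
Insert 39: L from 82
Insert 67: L from 82 -> R from 39
Insert 7: L from 82 -> L from 39
Insert 57: L from 82 -> R from 39 -> L from 67
Insert 55: L from 82 -> R from 39 -> L from 67 -> L from 57
Insert 12: L from 82 -> L from 39 -> R from 7

In-order: [7, 12, 39, 55, 57, 67, 82]


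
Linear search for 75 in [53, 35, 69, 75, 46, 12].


i=0: 53!=75
i=1: 35!=75
i=2: 69!=75
i=3: 75==75 found!

Found at 3, 4 comps


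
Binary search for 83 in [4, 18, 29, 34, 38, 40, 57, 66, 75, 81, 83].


Step 1: lo=0, hi=10, mid=5, val=40
Step 2: lo=6, hi=10, mid=8, val=75
Step 3: lo=9, hi=10, mid=9, val=81
Step 4: lo=10, hi=10, mid=10, val=83

Found at index 10


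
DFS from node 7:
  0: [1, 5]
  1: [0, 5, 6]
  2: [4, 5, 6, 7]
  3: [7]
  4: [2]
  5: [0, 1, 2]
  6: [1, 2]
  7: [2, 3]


Visit 7, push [3, 2]
Visit 2, push [6, 5, 4]
Visit 4, push []
Visit 5, push [1, 0]
Visit 0, push [1]
Visit 1, push [6]
Visit 6, push []
Visit 3, push []

DFS order: [7, 2, 4, 5, 0, 1, 6, 3]


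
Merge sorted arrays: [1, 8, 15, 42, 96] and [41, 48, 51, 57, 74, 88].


Take 1 from A
Take 8 from A
Take 15 from A
Take 41 from B
Take 42 from A
Take 48 from B
Take 51 from B
Take 57 from B
Take 74 from B
Take 88 from B

Merged: [1, 8, 15, 41, 42, 48, 51, 57, 74, 88, 96]


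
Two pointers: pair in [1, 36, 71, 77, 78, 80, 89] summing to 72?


lo=0(1)+hi=6(89)=90
lo=0(1)+hi=5(80)=81
lo=0(1)+hi=4(78)=79
lo=0(1)+hi=3(77)=78
lo=0(1)+hi=2(71)=72

Yes: 1+71=72


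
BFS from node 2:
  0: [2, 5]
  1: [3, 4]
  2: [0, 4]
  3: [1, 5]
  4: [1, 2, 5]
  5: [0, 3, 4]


Visit 2, enqueue [0, 4]
Visit 0, enqueue [5]
Visit 4, enqueue [1]
Visit 5, enqueue [3]
Visit 1, enqueue []
Visit 3, enqueue []

BFS order: [2, 0, 4, 5, 1, 3]


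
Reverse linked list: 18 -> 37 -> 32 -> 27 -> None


Step 1: curr=18, set curr.next=prev(None) | reversed so far: 18
Step 2: curr=37, set curr.next=prev(18) | reversed so far: 37 -> 18
Step 3: curr=32, set curr.next=prev(37) | reversed so far: 32 -> 37 -> 18
Step 4: curr=27, set curr.next=prev(32) | reversed so far: 27 -> 32 -> 37 -> 18

27 -> 32 -> 37 -> 18 -> None


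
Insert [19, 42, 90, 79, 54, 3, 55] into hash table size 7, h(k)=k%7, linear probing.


Insert 19: h=5 -> slot 5
Insert 42: h=0 -> slot 0
Insert 90: h=6 -> slot 6
Insert 79: h=2 -> slot 2
Insert 54: h=5, 3 probes -> slot 1
Insert 3: h=3 -> slot 3
Insert 55: h=6, 5 probes -> slot 4

Table: [42, 54, 79, 3, 55, 19, 90]


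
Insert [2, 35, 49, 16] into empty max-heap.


Insert 2: [2]
Insert 35: [35, 2]
Insert 49: [49, 2, 35]
Insert 16: [49, 16, 35, 2]

Final heap: [49, 16, 35, 2]


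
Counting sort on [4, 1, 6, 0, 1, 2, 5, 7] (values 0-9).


Input: [4, 1, 6, 0, 1, 2, 5, 7]
Counts: [1, 2, 1, 0, 1, 1, 1, 1, 0, 0]

Sorted: [0, 1, 1, 2, 4, 5, 6, 7]


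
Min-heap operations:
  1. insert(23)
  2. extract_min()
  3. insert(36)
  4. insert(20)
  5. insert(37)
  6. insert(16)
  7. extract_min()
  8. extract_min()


insert(23) -> [23]
extract_min()->23, []
insert(36) -> [36]
insert(20) -> [20, 36]
insert(37) -> [20, 36, 37]
insert(16) -> [16, 20, 37, 36]
extract_min()->16, [20, 36, 37]
extract_min()->20, [36, 37]

Final heap: [36, 37]


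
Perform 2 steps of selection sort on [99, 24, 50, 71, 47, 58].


Initial: [99, 24, 50, 71, 47, 58]
Step 1: min=24 at 1
  Swap: [24, 99, 50, 71, 47, 58]
Step 2: min=47 at 4
  Swap: [24, 47, 50, 71, 99, 58]

After 2 steps: [24, 47, 50, 71, 99, 58]


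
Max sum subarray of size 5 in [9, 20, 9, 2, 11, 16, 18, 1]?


[0:5]: 51
[1:6]: 58
[2:7]: 56
[3:8]: 48

Max: 58 at [1:6]


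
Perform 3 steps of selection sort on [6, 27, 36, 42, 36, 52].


Initial: [6, 27, 36, 42, 36, 52]
Step 1: min=6 at 0
  Swap: [6, 27, 36, 42, 36, 52]
Step 2: min=27 at 1
  Swap: [6, 27, 36, 42, 36, 52]
Step 3: min=36 at 2
  Swap: [6, 27, 36, 42, 36, 52]

After 3 steps: [6, 27, 36, 42, 36, 52]


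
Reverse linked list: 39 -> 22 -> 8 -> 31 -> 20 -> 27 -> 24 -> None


Step 1: curr=39, set curr.next=prev(None) | reversed so far: 39
Step 2: curr=22, set curr.next=prev(39) | reversed so far: 22 -> 39
Step 3: curr=8, set curr.next=prev(22) | reversed so far: 8 -> 22 -> 39
Step 4: curr=31, set curr.next=prev(8) | reversed so far: 31 -> 8 -> 22 -> 39
Step 5: curr=20, set curr.next=prev(31) | reversed so far: 20 -> 31 -> 8 -> 22 -> 39
Step 6: curr=27, set curr.next=prev(20) | reversed so far: 27 -> 20 -> 31 -> 8 -> 22 -> 39
Step 7: curr=24, set curr.next=prev(27) | reversed so far: 24 -> 27 -> 20 -> 31 -> 8 -> 22 -> 39

24 -> 27 -> 20 -> 31 -> 8 -> 22 -> 39 -> None


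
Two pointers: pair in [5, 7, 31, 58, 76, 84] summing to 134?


lo=0(5)+hi=5(84)=89
lo=1(7)+hi=5(84)=91
lo=2(31)+hi=5(84)=115
lo=3(58)+hi=5(84)=142
lo=3(58)+hi=4(76)=134

Yes: 58+76=134


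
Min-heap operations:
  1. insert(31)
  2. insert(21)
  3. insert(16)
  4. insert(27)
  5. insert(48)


insert(31) -> [31]
insert(21) -> [21, 31]
insert(16) -> [16, 31, 21]
insert(27) -> [16, 27, 21, 31]
insert(48) -> [16, 27, 21, 31, 48]

Final heap: [16, 27, 21, 31, 48]


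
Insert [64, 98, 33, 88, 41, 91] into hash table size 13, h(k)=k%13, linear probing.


Insert 64: h=12 -> slot 12
Insert 98: h=7 -> slot 7
Insert 33: h=7, 1 probes -> slot 8
Insert 88: h=10 -> slot 10
Insert 41: h=2 -> slot 2
Insert 91: h=0 -> slot 0

Table: [91, None, 41, None, None, None, None, 98, 33, None, 88, None, 64]


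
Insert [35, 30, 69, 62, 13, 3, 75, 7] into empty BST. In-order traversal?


Insert 35: root
Insert 30: L from 35
Insert 69: R from 35
Insert 62: R from 35 -> L from 69
Insert 13: L from 35 -> L from 30
Insert 3: L from 35 -> L from 30 -> L from 13
Insert 75: R from 35 -> R from 69
Insert 7: L from 35 -> L from 30 -> L from 13 -> R from 3

In-order: [3, 7, 13, 30, 35, 62, 69, 75]


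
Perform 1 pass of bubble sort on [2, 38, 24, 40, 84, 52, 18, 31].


Initial: [2, 38, 24, 40, 84, 52, 18, 31]
Pass 1: [2, 24, 38, 40, 52, 18, 31, 84] (4 swaps)

After 1 pass: [2, 24, 38, 40, 52, 18, 31, 84]


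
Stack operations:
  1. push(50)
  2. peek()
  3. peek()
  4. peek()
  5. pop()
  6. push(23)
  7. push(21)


push(50) -> [50]
peek()->50
peek()->50
peek()->50
pop()->50, []
push(23) -> [23]
push(21) -> [23, 21]

Final stack: [23, 21]


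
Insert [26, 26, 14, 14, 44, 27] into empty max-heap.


Insert 26: [26]
Insert 26: [26, 26]
Insert 14: [26, 26, 14]
Insert 14: [26, 26, 14, 14]
Insert 44: [44, 26, 14, 14, 26]
Insert 27: [44, 26, 27, 14, 26, 14]

Final heap: [44, 26, 27, 14, 26, 14]


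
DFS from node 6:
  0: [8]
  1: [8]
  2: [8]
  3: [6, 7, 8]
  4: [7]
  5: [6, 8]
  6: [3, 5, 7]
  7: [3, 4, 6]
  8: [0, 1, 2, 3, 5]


Visit 6, push [7, 5, 3]
Visit 3, push [8, 7]
Visit 7, push [4]
Visit 4, push []
Visit 8, push [5, 2, 1, 0]
Visit 0, push []
Visit 1, push []
Visit 2, push []
Visit 5, push []

DFS order: [6, 3, 7, 4, 8, 0, 1, 2, 5]


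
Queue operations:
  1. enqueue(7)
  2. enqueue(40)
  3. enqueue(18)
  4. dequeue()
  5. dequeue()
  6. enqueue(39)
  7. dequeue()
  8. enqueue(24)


enqueue(7) -> [7]
enqueue(40) -> [7, 40]
enqueue(18) -> [7, 40, 18]
dequeue()->7, [40, 18]
dequeue()->40, [18]
enqueue(39) -> [18, 39]
dequeue()->18, [39]
enqueue(24) -> [39, 24]

Final queue: [39, 24]


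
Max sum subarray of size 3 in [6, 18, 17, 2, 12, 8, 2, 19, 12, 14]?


[0:3]: 41
[1:4]: 37
[2:5]: 31
[3:6]: 22
[4:7]: 22
[5:8]: 29
[6:9]: 33
[7:10]: 45

Max: 45 at [7:10]


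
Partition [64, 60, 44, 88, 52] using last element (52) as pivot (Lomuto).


Pivot: 52
  44 <= 52: swap -> [44, 60, 64, 88, 52]
Place pivot at 1: [44, 52, 64, 88, 60]

Partitioned: [44, 52, 64, 88, 60]


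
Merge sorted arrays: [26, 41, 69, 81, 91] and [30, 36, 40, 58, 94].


Take 26 from A
Take 30 from B
Take 36 from B
Take 40 from B
Take 41 from A
Take 58 from B
Take 69 from A
Take 81 from A
Take 91 from A

Merged: [26, 30, 36, 40, 41, 58, 69, 81, 91, 94]


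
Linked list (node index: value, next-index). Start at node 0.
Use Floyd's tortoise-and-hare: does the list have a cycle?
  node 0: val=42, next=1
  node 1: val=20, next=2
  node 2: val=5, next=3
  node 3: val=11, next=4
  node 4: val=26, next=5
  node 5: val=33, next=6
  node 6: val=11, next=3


Floyd's tortoise (slow, +1) and hare (fast, +2):
  init: slow=0, fast=0
  step 1: slow=1, fast=2
  step 2: slow=2, fast=4
  step 3: slow=3, fast=6
  step 4: slow=4, fast=4
  slow == fast at node 4: cycle detected

Cycle: yes


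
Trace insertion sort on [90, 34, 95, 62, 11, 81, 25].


Initial: [90, 34, 95, 62, 11, 81, 25]
Insert 34: [34, 90, 95, 62, 11, 81, 25]
Insert 95: [34, 90, 95, 62, 11, 81, 25]
Insert 62: [34, 62, 90, 95, 11, 81, 25]
Insert 11: [11, 34, 62, 90, 95, 81, 25]
Insert 81: [11, 34, 62, 81, 90, 95, 25]
Insert 25: [11, 25, 34, 62, 81, 90, 95]

Sorted: [11, 25, 34, 62, 81, 90, 95]


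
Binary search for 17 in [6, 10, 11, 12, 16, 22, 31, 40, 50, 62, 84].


Step 1: lo=0, hi=10, mid=5, val=22
Step 2: lo=0, hi=4, mid=2, val=11
Step 3: lo=3, hi=4, mid=3, val=12
Step 4: lo=4, hi=4, mid=4, val=16

Not found


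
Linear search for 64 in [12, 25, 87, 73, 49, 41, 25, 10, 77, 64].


i=0: 12!=64
i=1: 25!=64
i=2: 87!=64
i=3: 73!=64
i=4: 49!=64
i=5: 41!=64
i=6: 25!=64
i=7: 10!=64
i=8: 77!=64
i=9: 64==64 found!

Found at 9, 10 comps


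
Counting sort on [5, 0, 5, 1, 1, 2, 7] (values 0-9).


Input: [5, 0, 5, 1, 1, 2, 7]
Counts: [1, 2, 1, 0, 0, 2, 0, 1, 0, 0]

Sorted: [0, 1, 1, 2, 5, 5, 7]


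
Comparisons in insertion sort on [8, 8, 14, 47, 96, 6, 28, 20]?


Algorithm: insertion sort
Input: [8, 8, 14, 47, 96, 6, 28, 20]
Sorted: [6, 8, 8, 14, 20, 28, 47, 96]

16


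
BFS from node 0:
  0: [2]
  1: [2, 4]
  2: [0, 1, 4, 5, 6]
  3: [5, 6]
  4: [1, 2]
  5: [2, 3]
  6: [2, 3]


Visit 0, enqueue [2]
Visit 2, enqueue [1, 4, 5, 6]
Visit 1, enqueue []
Visit 4, enqueue []
Visit 5, enqueue [3]
Visit 6, enqueue []
Visit 3, enqueue []

BFS order: [0, 2, 1, 4, 5, 6, 3]


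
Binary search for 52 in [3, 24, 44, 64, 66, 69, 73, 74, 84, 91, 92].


Step 1: lo=0, hi=10, mid=5, val=69
Step 2: lo=0, hi=4, mid=2, val=44
Step 3: lo=3, hi=4, mid=3, val=64

Not found


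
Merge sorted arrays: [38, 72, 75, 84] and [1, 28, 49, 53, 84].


Take 1 from B
Take 28 from B
Take 38 from A
Take 49 from B
Take 53 from B
Take 72 from A
Take 75 from A
Take 84 from A

Merged: [1, 28, 38, 49, 53, 72, 75, 84, 84]


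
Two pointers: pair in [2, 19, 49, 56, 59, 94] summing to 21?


lo=0(2)+hi=5(94)=96
lo=0(2)+hi=4(59)=61
lo=0(2)+hi=3(56)=58
lo=0(2)+hi=2(49)=51
lo=0(2)+hi=1(19)=21

Yes: 2+19=21


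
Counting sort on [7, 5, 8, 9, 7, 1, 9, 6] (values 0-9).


Input: [7, 5, 8, 9, 7, 1, 9, 6]
Counts: [0, 1, 0, 0, 0, 1, 1, 2, 1, 2]

Sorted: [1, 5, 6, 7, 7, 8, 9, 9]


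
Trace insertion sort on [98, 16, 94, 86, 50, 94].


Initial: [98, 16, 94, 86, 50, 94]
Insert 16: [16, 98, 94, 86, 50, 94]
Insert 94: [16, 94, 98, 86, 50, 94]
Insert 86: [16, 86, 94, 98, 50, 94]
Insert 50: [16, 50, 86, 94, 98, 94]
Insert 94: [16, 50, 86, 94, 94, 98]

Sorted: [16, 50, 86, 94, 94, 98]


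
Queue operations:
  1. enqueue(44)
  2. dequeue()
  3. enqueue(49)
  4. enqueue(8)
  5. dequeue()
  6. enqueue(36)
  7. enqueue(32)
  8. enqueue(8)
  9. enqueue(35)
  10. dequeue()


enqueue(44) -> [44]
dequeue()->44, []
enqueue(49) -> [49]
enqueue(8) -> [49, 8]
dequeue()->49, [8]
enqueue(36) -> [8, 36]
enqueue(32) -> [8, 36, 32]
enqueue(8) -> [8, 36, 32, 8]
enqueue(35) -> [8, 36, 32, 8, 35]
dequeue()->8, [36, 32, 8, 35]

Final queue: [36, 32, 8, 35]


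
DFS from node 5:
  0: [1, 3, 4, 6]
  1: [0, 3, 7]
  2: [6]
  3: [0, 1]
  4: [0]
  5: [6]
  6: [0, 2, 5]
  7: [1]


Visit 5, push [6]
Visit 6, push [2, 0]
Visit 0, push [4, 3, 1]
Visit 1, push [7, 3]
Visit 3, push []
Visit 7, push []
Visit 4, push []
Visit 2, push []

DFS order: [5, 6, 0, 1, 3, 7, 4, 2]


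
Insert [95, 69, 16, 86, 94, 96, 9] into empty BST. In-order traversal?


Insert 95: root
Insert 69: L from 95
Insert 16: L from 95 -> L from 69
Insert 86: L from 95 -> R from 69
Insert 94: L from 95 -> R from 69 -> R from 86
Insert 96: R from 95
Insert 9: L from 95 -> L from 69 -> L from 16

In-order: [9, 16, 69, 86, 94, 95, 96]


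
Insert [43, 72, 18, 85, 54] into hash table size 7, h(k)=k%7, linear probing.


Insert 43: h=1 -> slot 1
Insert 72: h=2 -> slot 2
Insert 18: h=4 -> slot 4
Insert 85: h=1, 2 probes -> slot 3
Insert 54: h=5 -> slot 5

Table: [None, 43, 72, 85, 18, 54, None]


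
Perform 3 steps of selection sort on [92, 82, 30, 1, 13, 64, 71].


Initial: [92, 82, 30, 1, 13, 64, 71]
Step 1: min=1 at 3
  Swap: [1, 82, 30, 92, 13, 64, 71]
Step 2: min=13 at 4
  Swap: [1, 13, 30, 92, 82, 64, 71]
Step 3: min=30 at 2
  Swap: [1, 13, 30, 92, 82, 64, 71]

After 3 steps: [1, 13, 30, 92, 82, 64, 71]


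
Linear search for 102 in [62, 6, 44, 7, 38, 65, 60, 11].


i=0: 62!=102
i=1: 6!=102
i=2: 44!=102
i=3: 7!=102
i=4: 38!=102
i=5: 65!=102
i=6: 60!=102
i=7: 11!=102

Not found, 8 comps


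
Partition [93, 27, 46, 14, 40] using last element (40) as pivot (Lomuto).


Pivot: 40
  27 <= 40: swap -> [27, 93, 46, 14, 40]
  14 <= 40: swap -> [27, 14, 46, 93, 40]
Place pivot at 2: [27, 14, 40, 93, 46]

Partitioned: [27, 14, 40, 93, 46]


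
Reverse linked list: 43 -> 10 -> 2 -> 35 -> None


Step 1: curr=43, set curr.next=prev(None) | reversed so far: 43
Step 2: curr=10, set curr.next=prev(43) | reversed so far: 10 -> 43
Step 3: curr=2, set curr.next=prev(10) | reversed so far: 2 -> 10 -> 43
Step 4: curr=35, set curr.next=prev(2) | reversed so far: 35 -> 2 -> 10 -> 43

35 -> 2 -> 10 -> 43 -> None


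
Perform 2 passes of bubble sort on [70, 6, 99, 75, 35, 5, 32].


Initial: [70, 6, 99, 75, 35, 5, 32]
Pass 1: [6, 70, 75, 35, 5, 32, 99] (5 swaps)
Pass 2: [6, 70, 35, 5, 32, 75, 99] (3 swaps)

After 2 passes: [6, 70, 35, 5, 32, 75, 99]


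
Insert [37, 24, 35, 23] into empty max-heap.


Insert 37: [37]
Insert 24: [37, 24]
Insert 35: [37, 24, 35]
Insert 23: [37, 24, 35, 23]

Final heap: [37, 24, 35, 23]


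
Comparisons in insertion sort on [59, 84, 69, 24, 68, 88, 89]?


Algorithm: insertion sort
Input: [59, 84, 69, 24, 68, 88, 89]
Sorted: [24, 59, 68, 69, 84, 88, 89]

11


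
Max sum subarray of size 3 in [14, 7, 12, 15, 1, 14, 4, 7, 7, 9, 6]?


[0:3]: 33
[1:4]: 34
[2:5]: 28
[3:6]: 30
[4:7]: 19
[5:8]: 25
[6:9]: 18
[7:10]: 23
[8:11]: 22

Max: 34 at [1:4]


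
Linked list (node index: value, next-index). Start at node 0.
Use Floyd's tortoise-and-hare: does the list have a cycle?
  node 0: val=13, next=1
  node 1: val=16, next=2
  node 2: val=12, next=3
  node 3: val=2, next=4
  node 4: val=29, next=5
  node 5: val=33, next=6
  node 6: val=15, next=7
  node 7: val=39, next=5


Floyd's tortoise (slow, +1) and hare (fast, +2):
  init: slow=0, fast=0
  step 1: slow=1, fast=2
  step 2: slow=2, fast=4
  step 3: slow=3, fast=6
  step 4: slow=4, fast=5
  step 5: slow=5, fast=7
  step 6: slow=6, fast=6
  slow == fast at node 6: cycle detected

Cycle: yes


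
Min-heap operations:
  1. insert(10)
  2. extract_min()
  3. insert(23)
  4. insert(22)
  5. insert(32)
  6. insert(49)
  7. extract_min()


insert(10) -> [10]
extract_min()->10, []
insert(23) -> [23]
insert(22) -> [22, 23]
insert(32) -> [22, 23, 32]
insert(49) -> [22, 23, 32, 49]
extract_min()->22, [23, 49, 32]

Final heap: [23, 49, 32]


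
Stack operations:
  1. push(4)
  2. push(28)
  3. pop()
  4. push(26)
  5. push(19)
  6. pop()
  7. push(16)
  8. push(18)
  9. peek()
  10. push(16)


push(4) -> [4]
push(28) -> [4, 28]
pop()->28, [4]
push(26) -> [4, 26]
push(19) -> [4, 26, 19]
pop()->19, [4, 26]
push(16) -> [4, 26, 16]
push(18) -> [4, 26, 16, 18]
peek()->18
push(16) -> [4, 26, 16, 18, 16]

Final stack: [4, 26, 16, 18, 16]


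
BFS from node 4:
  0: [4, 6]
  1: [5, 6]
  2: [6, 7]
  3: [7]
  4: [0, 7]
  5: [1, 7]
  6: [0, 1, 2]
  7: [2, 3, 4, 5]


Visit 4, enqueue [0, 7]
Visit 0, enqueue [6]
Visit 7, enqueue [2, 3, 5]
Visit 6, enqueue [1]
Visit 2, enqueue []
Visit 3, enqueue []
Visit 5, enqueue []
Visit 1, enqueue []

BFS order: [4, 0, 7, 6, 2, 3, 5, 1]


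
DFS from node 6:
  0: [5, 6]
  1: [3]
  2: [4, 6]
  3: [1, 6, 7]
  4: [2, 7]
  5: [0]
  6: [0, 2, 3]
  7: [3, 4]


Visit 6, push [3, 2, 0]
Visit 0, push [5]
Visit 5, push []
Visit 2, push [4]
Visit 4, push [7]
Visit 7, push [3]
Visit 3, push [1]
Visit 1, push []

DFS order: [6, 0, 5, 2, 4, 7, 3, 1]


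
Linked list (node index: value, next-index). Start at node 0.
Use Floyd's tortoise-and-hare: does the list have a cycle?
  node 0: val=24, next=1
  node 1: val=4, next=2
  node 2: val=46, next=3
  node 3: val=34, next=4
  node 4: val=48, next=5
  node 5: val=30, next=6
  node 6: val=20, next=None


Floyd's tortoise (slow, +1) and hare (fast, +2):
  init: slow=0, fast=0
  step 1: slow=1, fast=2
  step 2: slow=2, fast=4
  step 3: slow=3, fast=6
  step 4: fast -> None, no cycle

Cycle: no


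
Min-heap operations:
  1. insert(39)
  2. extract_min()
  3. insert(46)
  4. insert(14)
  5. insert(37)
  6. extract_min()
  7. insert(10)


insert(39) -> [39]
extract_min()->39, []
insert(46) -> [46]
insert(14) -> [14, 46]
insert(37) -> [14, 46, 37]
extract_min()->14, [37, 46]
insert(10) -> [10, 46, 37]

Final heap: [10, 46, 37]


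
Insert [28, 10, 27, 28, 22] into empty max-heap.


Insert 28: [28]
Insert 10: [28, 10]
Insert 27: [28, 10, 27]
Insert 28: [28, 28, 27, 10]
Insert 22: [28, 28, 27, 10, 22]

Final heap: [28, 28, 27, 10, 22]


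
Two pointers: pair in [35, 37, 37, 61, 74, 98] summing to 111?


lo=0(35)+hi=5(98)=133
lo=0(35)+hi=4(74)=109
lo=1(37)+hi=4(74)=111

Yes: 37+74=111


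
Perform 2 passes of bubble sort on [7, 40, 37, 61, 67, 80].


Initial: [7, 40, 37, 61, 67, 80]
Pass 1: [7, 37, 40, 61, 67, 80] (1 swaps)
Pass 2: [7, 37, 40, 61, 67, 80] (0 swaps)

After 2 passes: [7, 37, 40, 61, 67, 80]


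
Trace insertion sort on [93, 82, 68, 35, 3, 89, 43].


Initial: [93, 82, 68, 35, 3, 89, 43]
Insert 82: [82, 93, 68, 35, 3, 89, 43]
Insert 68: [68, 82, 93, 35, 3, 89, 43]
Insert 35: [35, 68, 82, 93, 3, 89, 43]
Insert 3: [3, 35, 68, 82, 93, 89, 43]
Insert 89: [3, 35, 68, 82, 89, 93, 43]
Insert 43: [3, 35, 43, 68, 82, 89, 93]

Sorted: [3, 35, 43, 68, 82, 89, 93]


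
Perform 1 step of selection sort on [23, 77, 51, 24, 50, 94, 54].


Initial: [23, 77, 51, 24, 50, 94, 54]
Step 1: min=23 at 0
  Swap: [23, 77, 51, 24, 50, 94, 54]

After 1 step: [23, 77, 51, 24, 50, 94, 54]


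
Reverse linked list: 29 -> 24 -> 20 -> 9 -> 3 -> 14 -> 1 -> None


Step 1: curr=29, set curr.next=prev(None) | reversed so far: 29
Step 2: curr=24, set curr.next=prev(29) | reversed so far: 24 -> 29
Step 3: curr=20, set curr.next=prev(24) | reversed so far: 20 -> 24 -> 29
Step 4: curr=9, set curr.next=prev(20) | reversed so far: 9 -> 20 -> 24 -> 29
Step 5: curr=3, set curr.next=prev(9) | reversed so far: 3 -> 9 -> 20 -> 24 -> 29
Step 6: curr=14, set curr.next=prev(3) | reversed so far: 14 -> 3 -> 9 -> 20 -> 24 -> 29
Step 7: curr=1, set curr.next=prev(14) | reversed so far: 1 -> 14 -> 3 -> 9 -> 20 -> 24 -> 29

1 -> 14 -> 3 -> 9 -> 20 -> 24 -> 29 -> None


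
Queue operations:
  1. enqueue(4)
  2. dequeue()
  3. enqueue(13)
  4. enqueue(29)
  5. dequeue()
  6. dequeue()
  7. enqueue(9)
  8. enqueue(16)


enqueue(4) -> [4]
dequeue()->4, []
enqueue(13) -> [13]
enqueue(29) -> [13, 29]
dequeue()->13, [29]
dequeue()->29, []
enqueue(9) -> [9]
enqueue(16) -> [9, 16]

Final queue: [9, 16]


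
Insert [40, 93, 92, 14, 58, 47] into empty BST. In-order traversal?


Insert 40: root
Insert 93: R from 40
Insert 92: R from 40 -> L from 93
Insert 14: L from 40
Insert 58: R from 40 -> L from 93 -> L from 92
Insert 47: R from 40 -> L from 93 -> L from 92 -> L from 58

In-order: [14, 40, 47, 58, 92, 93]


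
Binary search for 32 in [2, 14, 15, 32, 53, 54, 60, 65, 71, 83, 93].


Step 1: lo=0, hi=10, mid=5, val=54
Step 2: lo=0, hi=4, mid=2, val=15
Step 3: lo=3, hi=4, mid=3, val=32

Found at index 3


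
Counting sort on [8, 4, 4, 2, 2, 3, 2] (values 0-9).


Input: [8, 4, 4, 2, 2, 3, 2]
Counts: [0, 0, 3, 1, 2, 0, 0, 0, 1, 0]

Sorted: [2, 2, 2, 3, 4, 4, 8]


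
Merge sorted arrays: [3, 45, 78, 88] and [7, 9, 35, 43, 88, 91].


Take 3 from A
Take 7 from B
Take 9 from B
Take 35 from B
Take 43 from B
Take 45 from A
Take 78 from A
Take 88 from A

Merged: [3, 7, 9, 35, 43, 45, 78, 88, 88, 91]


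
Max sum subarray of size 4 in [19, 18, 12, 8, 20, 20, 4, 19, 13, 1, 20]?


[0:4]: 57
[1:5]: 58
[2:6]: 60
[3:7]: 52
[4:8]: 63
[5:9]: 56
[6:10]: 37
[7:11]: 53

Max: 63 at [4:8]


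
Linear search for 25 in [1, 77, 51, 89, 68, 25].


i=0: 1!=25
i=1: 77!=25
i=2: 51!=25
i=3: 89!=25
i=4: 68!=25
i=5: 25==25 found!

Found at 5, 6 comps


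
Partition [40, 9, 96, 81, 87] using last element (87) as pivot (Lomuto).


Pivot: 87
  40 <= 87: advance i (no swap)
  9 <= 87: advance i (no swap)
  81 <= 87: swap -> [40, 9, 81, 96, 87]
Place pivot at 3: [40, 9, 81, 87, 96]

Partitioned: [40, 9, 81, 87, 96]


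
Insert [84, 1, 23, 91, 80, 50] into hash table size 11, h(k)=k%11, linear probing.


Insert 84: h=7 -> slot 7
Insert 1: h=1 -> slot 1
Insert 23: h=1, 1 probes -> slot 2
Insert 91: h=3 -> slot 3
Insert 80: h=3, 1 probes -> slot 4
Insert 50: h=6 -> slot 6

Table: [None, 1, 23, 91, 80, None, 50, 84, None, None, None]


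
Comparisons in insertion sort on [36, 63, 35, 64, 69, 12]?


Algorithm: insertion sort
Input: [36, 63, 35, 64, 69, 12]
Sorted: [12, 35, 36, 63, 64, 69]

10


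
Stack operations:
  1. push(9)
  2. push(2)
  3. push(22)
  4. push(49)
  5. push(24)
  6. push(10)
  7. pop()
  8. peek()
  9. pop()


push(9) -> [9]
push(2) -> [9, 2]
push(22) -> [9, 2, 22]
push(49) -> [9, 2, 22, 49]
push(24) -> [9, 2, 22, 49, 24]
push(10) -> [9, 2, 22, 49, 24, 10]
pop()->10, [9, 2, 22, 49, 24]
peek()->24
pop()->24, [9, 2, 22, 49]

Final stack: [9, 2, 22, 49]


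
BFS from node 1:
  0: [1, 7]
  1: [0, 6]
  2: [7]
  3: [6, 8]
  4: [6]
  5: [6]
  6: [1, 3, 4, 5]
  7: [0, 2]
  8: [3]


Visit 1, enqueue [0, 6]
Visit 0, enqueue [7]
Visit 6, enqueue [3, 4, 5]
Visit 7, enqueue [2]
Visit 3, enqueue [8]
Visit 4, enqueue []
Visit 5, enqueue []
Visit 2, enqueue []
Visit 8, enqueue []

BFS order: [1, 0, 6, 7, 3, 4, 5, 2, 8]


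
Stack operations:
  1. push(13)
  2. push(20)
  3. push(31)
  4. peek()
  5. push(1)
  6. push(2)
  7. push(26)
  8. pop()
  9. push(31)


push(13) -> [13]
push(20) -> [13, 20]
push(31) -> [13, 20, 31]
peek()->31
push(1) -> [13, 20, 31, 1]
push(2) -> [13, 20, 31, 1, 2]
push(26) -> [13, 20, 31, 1, 2, 26]
pop()->26, [13, 20, 31, 1, 2]
push(31) -> [13, 20, 31, 1, 2, 31]

Final stack: [13, 20, 31, 1, 2, 31]


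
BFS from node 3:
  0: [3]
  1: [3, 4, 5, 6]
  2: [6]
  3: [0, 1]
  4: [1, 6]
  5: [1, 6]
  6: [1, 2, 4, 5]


Visit 3, enqueue [0, 1]
Visit 0, enqueue []
Visit 1, enqueue [4, 5, 6]
Visit 4, enqueue []
Visit 5, enqueue []
Visit 6, enqueue [2]
Visit 2, enqueue []

BFS order: [3, 0, 1, 4, 5, 6, 2]


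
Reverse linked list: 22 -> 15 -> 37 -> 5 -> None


Step 1: curr=22, set curr.next=prev(None) | reversed so far: 22
Step 2: curr=15, set curr.next=prev(22) | reversed so far: 15 -> 22
Step 3: curr=37, set curr.next=prev(15) | reversed so far: 37 -> 15 -> 22
Step 4: curr=5, set curr.next=prev(37) | reversed so far: 5 -> 37 -> 15 -> 22

5 -> 37 -> 15 -> 22 -> None


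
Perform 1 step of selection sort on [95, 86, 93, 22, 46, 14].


Initial: [95, 86, 93, 22, 46, 14]
Step 1: min=14 at 5
  Swap: [14, 86, 93, 22, 46, 95]

After 1 step: [14, 86, 93, 22, 46, 95]


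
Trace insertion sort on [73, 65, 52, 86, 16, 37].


Initial: [73, 65, 52, 86, 16, 37]
Insert 65: [65, 73, 52, 86, 16, 37]
Insert 52: [52, 65, 73, 86, 16, 37]
Insert 86: [52, 65, 73, 86, 16, 37]
Insert 16: [16, 52, 65, 73, 86, 37]
Insert 37: [16, 37, 52, 65, 73, 86]

Sorted: [16, 37, 52, 65, 73, 86]


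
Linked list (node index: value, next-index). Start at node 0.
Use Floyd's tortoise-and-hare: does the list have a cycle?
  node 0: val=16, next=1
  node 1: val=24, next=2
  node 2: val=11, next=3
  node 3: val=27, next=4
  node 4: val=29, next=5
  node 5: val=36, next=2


Floyd's tortoise (slow, +1) and hare (fast, +2):
  init: slow=0, fast=0
  step 1: slow=1, fast=2
  step 2: slow=2, fast=4
  step 3: slow=3, fast=2
  step 4: slow=4, fast=4
  slow == fast at node 4: cycle detected

Cycle: yes


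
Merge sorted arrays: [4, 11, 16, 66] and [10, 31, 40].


Take 4 from A
Take 10 from B
Take 11 from A
Take 16 from A
Take 31 from B
Take 40 from B

Merged: [4, 10, 11, 16, 31, 40, 66]


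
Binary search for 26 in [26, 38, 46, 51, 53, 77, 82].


Step 1: lo=0, hi=6, mid=3, val=51
Step 2: lo=0, hi=2, mid=1, val=38
Step 3: lo=0, hi=0, mid=0, val=26

Found at index 0


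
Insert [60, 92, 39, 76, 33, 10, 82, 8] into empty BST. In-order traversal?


Insert 60: root
Insert 92: R from 60
Insert 39: L from 60
Insert 76: R from 60 -> L from 92
Insert 33: L from 60 -> L from 39
Insert 10: L from 60 -> L from 39 -> L from 33
Insert 82: R from 60 -> L from 92 -> R from 76
Insert 8: L from 60 -> L from 39 -> L from 33 -> L from 10

In-order: [8, 10, 33, 39, 60, 76, 82, 92]


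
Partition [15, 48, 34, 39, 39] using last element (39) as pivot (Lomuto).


Pivot: 39
  15 <= 39: advance i (no swap)
  34 <= 39: swap -> [15, 34, 48, 39, 39]
  39 <= 39: swap -> [15, 34, 39, 48, 39]
Place pivot at 3: [15, 34, 39, 39, 48]

Partitioned: [15, 34, 39, 39, 48]


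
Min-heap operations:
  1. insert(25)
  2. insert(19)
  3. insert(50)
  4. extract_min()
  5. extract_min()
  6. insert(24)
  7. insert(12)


insert(25) -> [25]
insert(19) -> [19, 25]
insert(50) -> [19, 25, 50]
extract_min()->19, [25, 50]
extract_min()->25, [50]
insert(24) -> [24, 50]
insert(12) -> [12, 50, 24]

Final heap: [12, 50, 24]


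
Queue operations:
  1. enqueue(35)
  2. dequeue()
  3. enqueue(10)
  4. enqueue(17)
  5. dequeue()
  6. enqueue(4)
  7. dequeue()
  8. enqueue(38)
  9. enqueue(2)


enqueue(35) -> [35]
dequeue()->35, []
enqueue(10) -> [10]
enqueue(17) -> [10, 17]
dequeue()->10, [17]
enqueue(4) -> [17, 4]
dequeue()->17, [4]
enqueue(38) -> [4, 38]
enqueue(2) -> [4, 38, 2]

Final queue: [4, 38, 2]
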